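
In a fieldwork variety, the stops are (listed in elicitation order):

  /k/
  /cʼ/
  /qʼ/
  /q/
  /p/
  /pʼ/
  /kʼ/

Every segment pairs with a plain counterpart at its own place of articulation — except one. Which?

Bilabial: /p/ ~ /pʼ/
Velar: /k/ ~ /kʼ/
Uvular: /q/ ~ /qʼ/
Palatal: only /cʼ/ (ejective); no plain partner.
So /cʼ/ is the unpaired segment.

/cʼ/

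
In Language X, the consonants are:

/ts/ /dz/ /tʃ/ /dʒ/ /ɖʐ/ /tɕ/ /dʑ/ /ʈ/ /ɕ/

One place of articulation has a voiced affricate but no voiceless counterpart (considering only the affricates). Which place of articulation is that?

retroflex

place of articulation  voiceless  voiced  
alveolar          ts        dz      
postalveolar      tʃ        dʒ      
retroflex         —         ɖʐ      
alveolo-palatal   tɕ        dʑ      
Every place of articulation has a voiceless member except retroflex, where /ʈʂ/ would be expected.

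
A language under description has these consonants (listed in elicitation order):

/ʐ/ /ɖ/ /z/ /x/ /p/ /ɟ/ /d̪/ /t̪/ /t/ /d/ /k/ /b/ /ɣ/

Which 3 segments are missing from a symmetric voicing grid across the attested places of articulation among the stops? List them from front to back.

/ʈ/, /c/, /ɡ/

bilabial: voiceless /p/, voiced /b/.
dental: voiceless /t̪/, voiced /d̪/.
alveolar: voiceless /t/, voiced /d/.
retroflex: voiceless —, voiced /ɖ/.
palatal: voiceless —, voiced /ɟ/.
velar: voiceless /k/, voiced —.
Gaps, from front to back: retroflex lacks voiceless (/ʈ/); palatal lacks voiceless (/c/); velar lacks voiced (/ɡ/).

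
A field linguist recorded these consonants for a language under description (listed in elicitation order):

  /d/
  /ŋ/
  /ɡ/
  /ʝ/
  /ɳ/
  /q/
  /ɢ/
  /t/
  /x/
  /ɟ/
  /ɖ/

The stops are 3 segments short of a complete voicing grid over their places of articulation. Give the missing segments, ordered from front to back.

place of articulation  voiceless  voiced  
alveolar          t         d       
retroflex         —         ɖ       
palatal           —         ɟ       
velar             —         ɡ       
uvular            q         ɢ       
Gaps, from front to back: retroflex lacks voiceless (/ʈ/); palatal lacks voiceless (/c/); velar lacks voiceless (/k/).

/ʈ/, /c/, /k/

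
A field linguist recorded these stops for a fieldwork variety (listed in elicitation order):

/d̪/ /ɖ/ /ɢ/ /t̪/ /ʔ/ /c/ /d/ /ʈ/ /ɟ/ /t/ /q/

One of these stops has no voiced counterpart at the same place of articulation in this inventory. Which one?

/ʔ/

Dental: /t̪/ ~ /d̪/
Alveolar: /t/ ~ /d/
Retroflex: /ʈ/ ~ /ɖ/
Palatal: /c/ ~ /ɟ/
Uvular: /q/ ~ /ɢ/
Glottal: only /ʔ/ (voiceless); no voiced partner.
So /ʔ/ is the unpaired segment.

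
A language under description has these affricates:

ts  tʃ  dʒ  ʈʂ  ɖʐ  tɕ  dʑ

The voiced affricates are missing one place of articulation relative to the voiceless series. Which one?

alveolar

alveolar: voiceless /ts/, voiced —.
postalveolar: voiceless /tʃ/, voiced /dʒ/.
retroflex: voiceless /ʈʂ/, voiced /ɖʐ/.
alveolo-palatal: voiceless /tɕ/, voiced /dʑ/.
Every place of articulation has a voiced member except alveolar, where /dz/ would be expected.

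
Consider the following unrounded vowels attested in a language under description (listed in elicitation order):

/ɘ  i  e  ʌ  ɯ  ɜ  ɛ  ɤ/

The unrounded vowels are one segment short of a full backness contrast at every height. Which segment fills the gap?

/ɨ/

Front: /i/ (high), /e/ (high-mid), /ɛ/ (low-mid).
Central: /ɘ/ (high-mid), /ɜ/ (low-mid).
Back: /ɯ/ (high), /ɤ/ (high-mid), /ʌ/ (low-mid).
The high row has no central member, so the gap is the high central unrounded vowel /ɨ/.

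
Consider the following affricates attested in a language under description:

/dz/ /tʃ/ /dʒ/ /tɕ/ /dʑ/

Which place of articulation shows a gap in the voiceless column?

alveolar

Voiceless: /tʃ/ (postalveolar), /tɕ/ (alveolo-palatal).
Voiced: /dz/ (alveolar), /dʒ/ (postalveolar), /dʑ/ (alveolo-palatal).
Every place of articulation has a voiceless member except alveolar, where /ts/ would be expected.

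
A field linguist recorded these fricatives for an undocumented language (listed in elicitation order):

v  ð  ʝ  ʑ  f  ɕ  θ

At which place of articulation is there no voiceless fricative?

place of articulation  voiceless  voiced  
labiodental       f         v       
dental            θ         ð       
alveolo-palatal   ɕ         ʑ       
palatal           —         ʝ       
Every place of articulation has a voiceless member except palatal, where /ç/ would be expected.

palatal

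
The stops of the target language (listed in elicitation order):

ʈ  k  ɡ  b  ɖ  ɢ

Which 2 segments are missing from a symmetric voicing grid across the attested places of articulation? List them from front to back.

/p/, /q/

place of articulation  voiceless  voiced  
bilabial          —         b       
retroflex         ʈ         ɖ       
velar             k         ɡ       
uvular            —         ɢ       
Gaps, from front to back: bilabial lacks voiceless (/p/); uvular lacks voiceless (/q/).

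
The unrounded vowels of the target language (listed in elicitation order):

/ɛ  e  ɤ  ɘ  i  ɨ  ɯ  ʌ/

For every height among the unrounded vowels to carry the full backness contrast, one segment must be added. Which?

/ɜ/

height            front     central   back    
high              i         ɨ         ɯ       
high-mid          e         ɘ         ɤ       
low-mid           ɛ         —         ʌ       
The low-mid row has no central member, so the gap is the low-mid central unrounded vowel /ɜ/.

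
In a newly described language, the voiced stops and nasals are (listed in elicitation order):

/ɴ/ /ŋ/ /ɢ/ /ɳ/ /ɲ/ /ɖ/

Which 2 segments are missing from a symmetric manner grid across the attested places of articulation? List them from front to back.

/ɟ/, /ɡ/

retroflex: oral stop /ɖ/, nasal /ɳ/.
palatal: oral stop —, nasal /ɲ/.
velar: oral stop —, nasal /ŋ/.
uvular: oral stop /ɢ/, nasal /ɴ/.
Gaps, from front to back: palatal lacks oral stop (/ɟ/); velar lacks oral stop (/ɡ/).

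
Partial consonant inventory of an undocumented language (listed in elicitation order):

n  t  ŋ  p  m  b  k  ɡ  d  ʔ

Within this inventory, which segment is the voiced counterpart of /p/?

/p/ is a voiceless bilabial stop.
The voiced counterpart is a voiced bilabial stop — in this inventory, /b/.

/b/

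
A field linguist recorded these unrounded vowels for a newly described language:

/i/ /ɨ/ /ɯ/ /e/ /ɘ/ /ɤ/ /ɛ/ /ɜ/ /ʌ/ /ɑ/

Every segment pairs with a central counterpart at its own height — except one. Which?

High: /i/ ~ /ɨ/ ~ /ɯ/
High-mid: /e/ ~ /ɘ/ ~ /ɤ/
Low-mid: /ɛ/ ~ /ɜ/ ~ /ʌ/
Low: only /ɑ/ (back); no central partner.
So /ɑ/ is the unpaired segment.

/ɑ/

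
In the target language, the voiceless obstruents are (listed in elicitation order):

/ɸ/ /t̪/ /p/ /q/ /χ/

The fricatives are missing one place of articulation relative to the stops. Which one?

dental

bilabial: stop /p/, fricative /ɸ/.
dental: stop /t̪/, fricative —.
uvular: stop /q/, fricative /χ/.
Every place of articulation has a fricative member except dental, where /θ/ would be expected.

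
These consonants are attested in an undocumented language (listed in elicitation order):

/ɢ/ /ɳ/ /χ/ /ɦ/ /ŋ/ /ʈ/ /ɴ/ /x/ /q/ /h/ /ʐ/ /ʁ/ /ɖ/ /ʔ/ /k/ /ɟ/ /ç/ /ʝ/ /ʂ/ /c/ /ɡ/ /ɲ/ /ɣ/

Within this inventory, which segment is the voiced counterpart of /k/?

/k/ is a voiceless velar stop.
The voiced counterpart is a voiced velar stop — in this inventory, /ɡ/.

/ɡ/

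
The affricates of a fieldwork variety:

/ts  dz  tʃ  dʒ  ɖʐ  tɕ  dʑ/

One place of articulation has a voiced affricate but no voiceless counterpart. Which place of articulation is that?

place of articulation  voiceless  voiced  
alveolar          ts        dz      
postalveolar      tʃ        dʒ      
retroflex         —         ɖʐ      
alveolo-palatal   tɕ        dʑ      
Every place of articulation has a voiceless member except retroflex, where /ʈʂ/ would be expected.

retroflex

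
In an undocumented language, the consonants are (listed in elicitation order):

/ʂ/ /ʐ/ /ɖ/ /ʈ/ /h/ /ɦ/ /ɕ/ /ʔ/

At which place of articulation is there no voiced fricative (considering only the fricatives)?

alveolo-palatal

retroflex: voiceless /ʂ/, voiced /ʐ/.
alveolo-palatal: voiceless /ɕ/, voiced —.
glottal: voiceless /h/, voiced /ɦ/.
Every place of articulation has a voiced member except alveolo-palatal, where /ʑ/ would be expected.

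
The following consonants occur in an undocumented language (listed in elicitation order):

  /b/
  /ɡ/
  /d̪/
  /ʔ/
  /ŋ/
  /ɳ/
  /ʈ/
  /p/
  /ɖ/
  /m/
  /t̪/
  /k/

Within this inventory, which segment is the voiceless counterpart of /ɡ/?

/k/

/ɡ/ is a voiced velar stop.
The voiceless counterpart is a voiceless velar stop — in this inventory, /k/.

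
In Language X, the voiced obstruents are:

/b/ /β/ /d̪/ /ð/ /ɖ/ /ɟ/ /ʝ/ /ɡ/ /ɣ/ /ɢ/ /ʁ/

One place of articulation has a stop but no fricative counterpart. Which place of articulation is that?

place of articulation  stop      fricative
bilabial          b         β       
dental            d̪        ð       
retroflex         ɖ         —       
palatal           ɟ         ʝ       
velar             ɡ         ɣ       
uvular            ɢ         ʁ       
Every place of articulation has a fricative member except retroflex, where /ʐ/ would be expected.

retroflex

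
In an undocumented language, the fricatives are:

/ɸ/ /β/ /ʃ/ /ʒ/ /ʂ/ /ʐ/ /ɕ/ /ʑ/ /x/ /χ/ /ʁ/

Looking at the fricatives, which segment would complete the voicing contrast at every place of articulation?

/ɣ/

place of articulation  voiceless  voiced  
bilabial          ɸ         β       
postalveolar      ʃ         ʒ       
retroflex         ʂ         ʐ       
alveolo-palatal   ɕ         ʑ       
velar             x         —       
uvular            χ         ʁ       
The velar row has no voiced member, so the gap is the voiced velar fricative /ɣ/.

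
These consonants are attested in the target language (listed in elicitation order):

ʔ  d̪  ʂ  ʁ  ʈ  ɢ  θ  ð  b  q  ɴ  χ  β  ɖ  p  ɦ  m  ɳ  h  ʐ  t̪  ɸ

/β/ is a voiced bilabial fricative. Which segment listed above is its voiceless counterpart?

The voiceless counterpart is a voiceless bilabial fricative — in this inventory, /ɸ/.

/ɸ/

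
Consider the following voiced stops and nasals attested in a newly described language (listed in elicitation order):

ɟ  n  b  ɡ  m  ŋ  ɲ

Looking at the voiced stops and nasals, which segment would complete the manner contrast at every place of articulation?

Oral stop: /b/ (bilabial), /ɟ/ (palatal), /ɡ/ (velar).
Nasal: /m/ (bilabial), /n/ (alveolar), /ɲ/ (palatal), /ŋ/ (velar).
The alveolar row has no oral stop member, so the gap is the alveolar oral stop /d/.

/d/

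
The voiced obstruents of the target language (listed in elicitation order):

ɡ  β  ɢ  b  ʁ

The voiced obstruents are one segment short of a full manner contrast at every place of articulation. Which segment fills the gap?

place of articulation  stop      fricative
bilabial          b         β       
velar             ɡ         —       
uvular            ɢ         ʁ       
The velar row has no fricative member, so the gap is the velar fricative /ɣ/.

/ɣ/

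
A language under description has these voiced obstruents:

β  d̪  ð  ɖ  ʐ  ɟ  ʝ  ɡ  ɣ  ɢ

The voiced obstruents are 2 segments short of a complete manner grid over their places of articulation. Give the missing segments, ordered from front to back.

/b/, /ʁ/

Stop: /d̪/ (dental), /ɖ/ (retroflex), /ɟ/ (palatal), /ɡ/ (velar), /ɢ/ (uvular).
Fricative: /β/ (bilabial), /ð/ (dental), /ʐ/ (retroflex), /ʝ/ (palatal), /ɣ/ (velar).
Gaps, from front to back: bilabial lacks stop (/b/); uvular lacks fricative (/ʁ/).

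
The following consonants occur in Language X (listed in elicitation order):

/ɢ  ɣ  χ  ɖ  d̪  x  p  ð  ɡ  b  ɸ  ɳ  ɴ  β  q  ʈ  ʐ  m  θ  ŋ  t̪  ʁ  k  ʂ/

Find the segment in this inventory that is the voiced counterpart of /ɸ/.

/β/

/ɸ/ is a voiceless bilabial fricative.
The voiced counterpart is a voiced bilabial fricative — in this inventory, /β/.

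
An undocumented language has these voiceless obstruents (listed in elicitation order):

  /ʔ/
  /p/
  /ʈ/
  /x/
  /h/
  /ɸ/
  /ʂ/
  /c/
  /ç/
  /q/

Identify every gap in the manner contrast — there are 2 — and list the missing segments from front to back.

place of articulation  stop      fricative
bilabial          p         ɸ       
retroflex         ʈ         ʂ       
palatal           c         ç       
velar             —         x       
uvular            q         —       
glottal           ʔ         h       
Gaps, from front to back: velar lacks stop (/k/); uvular lacks fricative (/χ/).

/k/, /χ/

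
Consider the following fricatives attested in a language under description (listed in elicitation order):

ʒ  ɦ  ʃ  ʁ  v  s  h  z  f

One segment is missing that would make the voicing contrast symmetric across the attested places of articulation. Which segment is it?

labiodental: voiceless /f/, voiced /v/.
alveolar: voiceless /s/, voiced /z/.
postalveolar: voiceless /ʃ/, voiced /ʒ/.
uvular: voiceless —, voiced /ʁ/.
glottal: voiceless /h/, voiced /ɦ/.
The uvular row has no voiceless member, so the gap is the voiceless uvular fricative /χ/.

/χ/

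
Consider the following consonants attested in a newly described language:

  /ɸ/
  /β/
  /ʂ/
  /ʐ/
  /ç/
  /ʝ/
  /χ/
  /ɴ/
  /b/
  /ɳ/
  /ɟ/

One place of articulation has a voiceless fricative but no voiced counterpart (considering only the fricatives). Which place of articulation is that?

uvular

place of articulation  voiceless  voiced  
bilabial          ɸ         β       
retroflex         ʂ         ʐ       
palatal           ç         ʝ       
uvular            χ         —       
Every place of articulation has a voiced member except uvular, where /ʁ/ would be expected.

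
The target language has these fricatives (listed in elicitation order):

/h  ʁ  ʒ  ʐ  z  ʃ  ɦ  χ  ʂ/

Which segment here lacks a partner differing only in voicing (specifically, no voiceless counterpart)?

/z/

Postalveolar: /ʃ/ ~ /ʒ/
Retroflex: /ʂ/ ~ /ʐ/
Uvular: /χ/ ~ /ʁ/
Glottal: /h/ ~ /ɦ/
Alveolar: only /z/ (voiced); no voiceless partner.
So /z/ is the unpaired segment.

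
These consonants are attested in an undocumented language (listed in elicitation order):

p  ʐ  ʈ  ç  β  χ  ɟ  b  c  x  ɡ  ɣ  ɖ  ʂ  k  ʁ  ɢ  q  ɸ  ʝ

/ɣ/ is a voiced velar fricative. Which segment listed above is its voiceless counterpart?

The voiceless counterpart is a voiceless velar fricative — in this inventory, /x/.

/x/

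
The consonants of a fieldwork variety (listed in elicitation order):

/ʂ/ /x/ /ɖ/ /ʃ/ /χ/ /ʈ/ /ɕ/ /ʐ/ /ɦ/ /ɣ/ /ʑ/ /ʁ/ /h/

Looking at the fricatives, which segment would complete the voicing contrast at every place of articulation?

Voiceless: /ʃ/ (postalveolar), /ʂ/ (retroflex), /ɕ/ (alveolo-palatal), /x/ (velar), /χ/ (uvular), /h/ (glottal).
Voiced: /ʐ/ (retroflex), /ʑ/ (alveolo-palatal), /ɣ/ (velar), /ʁ/ (uvular), /ɦ/ (glottal).
The postalveolar row has no voiced member, so the gap is the voiced postalveolar fricative /ʒ/.

/ʒ/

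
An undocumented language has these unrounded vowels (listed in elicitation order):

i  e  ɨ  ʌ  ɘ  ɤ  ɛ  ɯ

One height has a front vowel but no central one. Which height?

low-mid

height            front     central   back    
high              i         ɨ         ɯ       
high-mid          e         ɘ         ɤ       
low-mid           ɛ         —         ʌ       
Every height has a central member except low-mid, where /ɜ/ would be expected.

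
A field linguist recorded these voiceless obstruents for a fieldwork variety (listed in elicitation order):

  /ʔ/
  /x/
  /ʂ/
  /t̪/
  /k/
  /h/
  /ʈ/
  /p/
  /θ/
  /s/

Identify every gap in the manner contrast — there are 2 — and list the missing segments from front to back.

/ɸ/, /t/

bilabial: stop /p/, fricative —.
dental: stop /t̪/, fricative /θ/.
alveolar: stop —, fricative /s/.
retroflex: stop /ʈ/, fricative /ʂ/.
velar: stop /k/, fricative /x/.
glottal: stop /ʔ/, fricative /h/.
Gaps, from front to back: bilabial lacks fricative (/ɸ/); alveolar lacks stop (/t/).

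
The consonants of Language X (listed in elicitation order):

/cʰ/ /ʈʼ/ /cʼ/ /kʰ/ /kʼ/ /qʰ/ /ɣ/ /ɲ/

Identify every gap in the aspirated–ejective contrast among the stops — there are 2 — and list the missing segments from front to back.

/ʈʰ/, /qʼ/

place of articulation  aspirated  ejective
retroflex         —         ʈʼ      
palatal           cʰ        cʼ      
velar             kʰ        kʼ      
uvular            qʰ        —       
Gaps, from front to back: retroflex lacks aspirated (/ʈʰ/); uvular lacks ejective (/qʼ/).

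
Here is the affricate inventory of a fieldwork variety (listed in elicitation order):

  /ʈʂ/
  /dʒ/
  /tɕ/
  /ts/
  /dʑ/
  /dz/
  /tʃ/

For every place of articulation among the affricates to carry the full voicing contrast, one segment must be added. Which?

place of articulation  voiceless  voiced  
alveolar          ts        dz      
postalveolar      tʃ        dʒ      
retroflex         ʈʂ        —       
alveolo-palatal   tɕ        dʑ      
The retroflex row has no voiced member, so the gap is the voiced retroflex affricate /ɖʐ/.

/ɖʐ/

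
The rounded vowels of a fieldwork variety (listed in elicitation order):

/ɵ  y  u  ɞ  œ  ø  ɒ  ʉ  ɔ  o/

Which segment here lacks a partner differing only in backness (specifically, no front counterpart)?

/ɒ/

High: /y/ ~ /ʉ/ ~ /u/
High-mid: /ø/ ~ /ɵ/ ~ /o/
Low-mid: /œ/ ~ /ɞ/ ~ /ɔ/
Low: only /ɒ/ (back); no front partner.
So /ɒ/ is the unpaired segment.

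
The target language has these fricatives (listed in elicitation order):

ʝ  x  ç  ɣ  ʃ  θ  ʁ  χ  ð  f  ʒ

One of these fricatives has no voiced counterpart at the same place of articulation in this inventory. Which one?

/f/

Dental: /θ/ ~ /ð/
Postalveolar: /ʃ/ ~ /ʒ/
Palatal: /ç/ ~ /ʝ/
Velar: /x/ ~ /ɣ/
Uvular: /χ/ ~ /ʁ/
Labiodental: only /f/ (voiceless); no voiced partner.
So /f/ is the unpaired segment.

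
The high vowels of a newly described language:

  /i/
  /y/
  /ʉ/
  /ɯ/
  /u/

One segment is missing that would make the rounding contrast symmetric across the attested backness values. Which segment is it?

/ɨ/

backness          unrounded  rounded 
front             i         y       
central           —         ʉ       
back              ɯ         u       
The central row has no unrounded member, so the gap is the central unrounded vowel /ɨ/.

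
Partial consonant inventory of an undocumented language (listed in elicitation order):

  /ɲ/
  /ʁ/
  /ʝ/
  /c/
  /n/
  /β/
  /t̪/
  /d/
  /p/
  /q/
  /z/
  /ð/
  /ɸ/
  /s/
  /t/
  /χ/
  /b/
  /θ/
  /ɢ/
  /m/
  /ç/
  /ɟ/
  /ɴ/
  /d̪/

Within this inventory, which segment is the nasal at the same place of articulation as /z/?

/z/ is a voiced alveolar fricative.
The nasal at the same place is an alveolar nasal — in this inventory, /n/.

/n/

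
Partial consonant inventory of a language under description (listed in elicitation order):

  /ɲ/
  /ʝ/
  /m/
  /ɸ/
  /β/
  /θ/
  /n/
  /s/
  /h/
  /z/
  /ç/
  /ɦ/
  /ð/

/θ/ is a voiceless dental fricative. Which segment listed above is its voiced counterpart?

The voiced counterpart is a voiced dental fricative — in this inventory, /ð/.

/ð/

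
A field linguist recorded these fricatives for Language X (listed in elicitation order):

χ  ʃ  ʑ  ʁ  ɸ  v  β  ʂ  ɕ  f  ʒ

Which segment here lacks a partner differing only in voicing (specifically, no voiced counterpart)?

/ʂ/

Bilabial: /ɸ/ ~ /β/
Labiodental: /f/ ~ /v/
Postalveolar: /ʃ/ ~ /ʒ/
Alveolo-palatal: /ɕ/ ~ /ʑ/
Uvular: /χ/ ~ /ʁ/
Retroflex: only /ʂ/ (voiceless); no voiced partner.
So /ʂ/ is the unpaired segment.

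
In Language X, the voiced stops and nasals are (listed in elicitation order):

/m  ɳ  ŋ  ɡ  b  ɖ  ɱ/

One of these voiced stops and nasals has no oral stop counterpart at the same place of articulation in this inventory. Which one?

Bilabial: /b/ ~ /m/
Retroflex: /ɖ/ ~ /ɳ/
Velar: /ɡ/ ~ /ŋ/
Labiodental: only /ɱ/ (nasal); no oral stop partner.
So /ɱ/ is the unpaired segment.

/ɱ/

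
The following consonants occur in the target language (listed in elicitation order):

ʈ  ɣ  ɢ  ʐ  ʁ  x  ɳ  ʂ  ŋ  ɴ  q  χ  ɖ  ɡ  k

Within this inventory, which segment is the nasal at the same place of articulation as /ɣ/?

/ɣ/ is a voiced velar fricative.
The nasal at the same place is a velar nasal — in this inventory, /ŋ/.

/ŋ/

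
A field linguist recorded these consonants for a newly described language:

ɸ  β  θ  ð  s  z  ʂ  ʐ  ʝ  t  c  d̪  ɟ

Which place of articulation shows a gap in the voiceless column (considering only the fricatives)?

place of articulation  voiceless  voiced  
bilabial          ɸ         β       
dental            θ         ð       
alveolar          s         z       
retroflex         ʂ         ʐ       
palatal           —         ʝ       
Every place of articulation has a voiceless member except palatal, where /ç/ would be expected.

palatal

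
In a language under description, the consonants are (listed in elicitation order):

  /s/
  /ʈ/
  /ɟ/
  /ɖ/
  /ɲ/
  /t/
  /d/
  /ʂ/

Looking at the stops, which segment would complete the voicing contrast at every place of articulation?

/c/

alveolar: voiceless /t/, voiced /d/.
retroflex: voiceless /ʈ/, voiced /ɖ/.
palatal: voiceless —, voiced /ɟ/.
The palatal row has no voiceless member, so the gap is the voiceless palatal stop /c/.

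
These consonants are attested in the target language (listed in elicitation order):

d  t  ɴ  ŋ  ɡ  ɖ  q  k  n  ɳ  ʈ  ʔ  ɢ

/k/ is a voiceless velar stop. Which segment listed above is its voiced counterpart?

/ɡ/

The voiced counterpart is a voiced velar stop — in this inventory, /ɡ/.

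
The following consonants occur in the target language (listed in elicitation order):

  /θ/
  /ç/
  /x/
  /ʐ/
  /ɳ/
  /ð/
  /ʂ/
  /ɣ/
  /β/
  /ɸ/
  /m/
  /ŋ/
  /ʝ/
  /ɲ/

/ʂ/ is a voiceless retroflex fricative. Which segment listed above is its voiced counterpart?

/ʐ/

The voiced counterpart is a voiced retroflex fricative — in this inventory, /ʐ/.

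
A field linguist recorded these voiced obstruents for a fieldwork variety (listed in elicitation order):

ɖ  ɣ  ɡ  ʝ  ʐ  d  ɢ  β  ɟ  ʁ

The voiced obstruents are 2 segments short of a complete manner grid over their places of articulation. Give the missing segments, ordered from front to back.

/b/, /z/

Stop: /d/ (alveolar), /ɖ/ (retroflex), /ɟ/ (palatal), /ɡ/ (velar), /ɢ/ (uvular).
Fricative: /β/ (bilabial), /ʐ/ (retroflex), /ʝ/ (palatal), /ɣ/ (velar), /ʁ/ (uvular).
Gaps, from front to back: bilabial lacks stop (/b/); alveolar lacks fricative (/z/).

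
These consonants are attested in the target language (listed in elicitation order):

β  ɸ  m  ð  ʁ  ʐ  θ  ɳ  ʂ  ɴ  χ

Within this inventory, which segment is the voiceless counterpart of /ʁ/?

/ʁ/ is a voiced uvular fricative.
The voiceless counterpart is a voiceless uvular fricative — in this inventory, /χ/.

/χ/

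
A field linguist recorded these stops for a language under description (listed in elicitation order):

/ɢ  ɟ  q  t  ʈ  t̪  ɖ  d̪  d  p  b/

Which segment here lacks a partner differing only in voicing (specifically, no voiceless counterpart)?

Bilabial: /p/ ~ /b/
Dental: /t̪/ ~ /d̪/
Alveolar: /t/ ~ /d/
Retroflex: /ʈ/ ~ /ɖ/
Uvular: /q/ ~ /ɢ/
Palatal: only /ɟ/ (voiced); no voiceless partner.
So /ɟ/ is the unpaired segment.

/ɟ/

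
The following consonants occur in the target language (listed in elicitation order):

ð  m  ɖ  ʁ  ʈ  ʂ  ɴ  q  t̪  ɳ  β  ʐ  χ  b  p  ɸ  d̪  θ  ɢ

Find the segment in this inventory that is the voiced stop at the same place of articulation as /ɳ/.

/ɳ/ is a retroflex nasal.
The voiced stop at the same place is a voiced retroflex stop — in this inventory, /ɖ/.

/ɖ/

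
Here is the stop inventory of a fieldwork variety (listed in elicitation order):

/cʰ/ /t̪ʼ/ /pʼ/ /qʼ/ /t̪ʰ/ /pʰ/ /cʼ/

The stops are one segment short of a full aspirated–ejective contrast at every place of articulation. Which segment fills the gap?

/qʰ/

place of articulation  aspirated  ejective
bilabial          pʰ        pʼ      
dental            t̪ʰ       t̪ʼ     
palatal           cʰ        cʼ      
uvular            —         qʼ      
The uvular row has no aspirated member, so the gap is the aspirated uvular stop /qʰ/.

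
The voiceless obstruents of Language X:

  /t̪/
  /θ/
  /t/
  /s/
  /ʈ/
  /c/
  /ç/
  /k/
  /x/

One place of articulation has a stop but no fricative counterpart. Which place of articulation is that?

retroflex

place of articulation  stop      fricative
dental            t̪        θ       
alveolar          t         s       
retroflex         ʈ         —       
palatal           c         ç       
velar             k         x       
Every place of articulation has a fricative member except retroflex, where /ʂ/ would be expected.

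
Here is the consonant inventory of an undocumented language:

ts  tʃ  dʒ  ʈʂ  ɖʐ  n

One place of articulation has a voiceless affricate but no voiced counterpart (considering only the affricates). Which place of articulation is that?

place of articulation  voiceless  voiced  
alveolar          ts        —       
postalveolar      tʃ        dʒ      
retroflex         ʈʂ        ɖʐ      
Every place of articulation has a voiced member except alveolar, where /dz/ would be expected.

alveolar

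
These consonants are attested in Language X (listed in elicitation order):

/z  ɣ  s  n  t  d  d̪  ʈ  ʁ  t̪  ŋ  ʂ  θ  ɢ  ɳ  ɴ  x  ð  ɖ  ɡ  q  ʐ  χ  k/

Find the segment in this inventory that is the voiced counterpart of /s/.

/s/ is a voiceless alveolar fricative.
The voiced counterpart is a voiced alveolar fricative — in this inventory, /z/.

/z/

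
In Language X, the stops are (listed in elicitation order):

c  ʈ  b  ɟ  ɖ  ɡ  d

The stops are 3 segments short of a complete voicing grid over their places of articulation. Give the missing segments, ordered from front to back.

/p/, /t/, /k/

place of articulation  voiceless  voiced  
bilabial          —         b       
alveolar          —         d       
retroflex         ʈ         ɖ       
palatal           c         ɟ       
velar             —         ɡ       
Gaps, from front to back: bilabial lacks voiceless (/p/); alveolar lacks voiceless (/t/); velar lacks voiceless (/k/).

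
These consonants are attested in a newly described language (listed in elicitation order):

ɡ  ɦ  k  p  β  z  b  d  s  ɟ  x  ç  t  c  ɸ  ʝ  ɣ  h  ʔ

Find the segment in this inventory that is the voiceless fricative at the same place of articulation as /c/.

/ç/

/c/ is a voiceless palatal stop.
The voiceless fricative at the same place is a voiceless palatal fricative — in this inventory, /ç/.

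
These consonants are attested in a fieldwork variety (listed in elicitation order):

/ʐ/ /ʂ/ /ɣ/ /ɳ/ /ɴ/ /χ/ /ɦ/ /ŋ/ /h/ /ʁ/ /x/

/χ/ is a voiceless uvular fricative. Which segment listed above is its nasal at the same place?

/ɴ/

The nasal at the same place is an uvular nasal — in this inventory, /ɴ/.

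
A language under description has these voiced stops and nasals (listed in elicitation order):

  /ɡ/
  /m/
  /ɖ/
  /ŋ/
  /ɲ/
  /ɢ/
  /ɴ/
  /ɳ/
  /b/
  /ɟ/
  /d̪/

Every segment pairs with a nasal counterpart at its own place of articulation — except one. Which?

/d̪/

Bilabial: /b/ ~ /m/
Retroflex: /ɖ/ ~ /ɳ/
Palatal: /ɟ/ ~ /ɲ/
Velar: /ɡ/ ~ /ŋ/
Uvular: /ɢ/ ~ /ɴ/
Dental: only /d̪/ (oral stop); no nasal partner.
So /d̪/ is the unpaired segment.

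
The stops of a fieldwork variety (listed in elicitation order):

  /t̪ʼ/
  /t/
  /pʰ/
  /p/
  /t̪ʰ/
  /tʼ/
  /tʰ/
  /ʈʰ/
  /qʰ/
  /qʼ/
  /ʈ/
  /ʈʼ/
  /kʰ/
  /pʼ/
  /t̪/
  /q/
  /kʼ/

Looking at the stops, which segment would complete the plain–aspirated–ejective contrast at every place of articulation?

/k/

bilabial: plain /p/, aspirated /pʰ/, ejective /pʼ/.
dental: plain /t̪/, aspirated /t̪ʰ/, ejective /t̪ʼ/.
alveolar: plain /t/, aspirated /tʰ/, ejective /tʼ/.
retroflex: plain /ʈ/, aspirated /ʈʰ/, ejective /ʈʼ/.
velar: plain —, aspirated /kʰ/, ejective /kʼ/.
uvular: plain /q/, aspirated /qʰ/, ejective /qʼ/.
The velar row has no plain member, so the gap is the plain velar stop /k/.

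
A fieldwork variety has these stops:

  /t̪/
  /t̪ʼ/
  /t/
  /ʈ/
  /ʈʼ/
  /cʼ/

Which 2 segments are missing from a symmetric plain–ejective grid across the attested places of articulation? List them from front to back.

Plain: /t̪/ (dental), /t/ (alveolar), /ʈ/ (retroflex).
Ejective: /t̪ʼ/ (dental), /ʈʼ/ (retroflex), /cʼ/ (palatal).
Gaps, from front to back: alveolar lacks ejective (/tʼ/); palatal lacks plain (/c/).

/tʼ/, /c/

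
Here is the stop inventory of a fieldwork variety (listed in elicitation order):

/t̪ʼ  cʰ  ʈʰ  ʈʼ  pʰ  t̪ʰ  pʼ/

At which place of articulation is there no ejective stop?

Aspirated: /pʰ/ (bilabial), /t̪ʰ/ (dental), /ʈʰ/ (retroflex), /cʰ/ (palatal).
Ejective: /pʼ/ (bilabial), /t̪ʼ/ (dental), /ʈʼ/ (retroflex).
Every place of articulation has an ejective member except palatal, where /cʼ/ would be expected.

palatal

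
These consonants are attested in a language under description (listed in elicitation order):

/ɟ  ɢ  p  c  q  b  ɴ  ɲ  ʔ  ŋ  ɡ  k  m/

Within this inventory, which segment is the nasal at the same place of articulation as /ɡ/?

/ɡ/ is a voiced velar stop.
The nasal at the same place is a velar nasal — in this inventory, /ŋ/.

/ŋ/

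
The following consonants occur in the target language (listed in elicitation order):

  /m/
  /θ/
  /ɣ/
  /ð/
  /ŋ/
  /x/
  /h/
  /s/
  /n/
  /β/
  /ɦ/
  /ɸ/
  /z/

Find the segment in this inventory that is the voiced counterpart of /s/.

/z/

/s/ is a voiceless alveolar fricative.
The voiced counterpart is a voiced alveolar fricative — in this inventory, /z/.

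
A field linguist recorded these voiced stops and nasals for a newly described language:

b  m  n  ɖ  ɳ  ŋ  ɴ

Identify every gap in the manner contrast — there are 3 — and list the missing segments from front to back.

/d/, /ɡ/, /ɢ/

bilabial: oral stop /b/, nasal /m/.
alveolar: oral stop —, nasal /n/.
retroflex: oral stop /ɖ/, nasal /ɳ/.
velar: oral stop —, nasal /ŋ/.
uvular: oral stop —, nasal /ɴ/.
Gaps, from front to back: alveolar lacks oral stop (/d/); velar lacks oral stop (/ɡ/); uvular lacks oral stop (/ɢ/).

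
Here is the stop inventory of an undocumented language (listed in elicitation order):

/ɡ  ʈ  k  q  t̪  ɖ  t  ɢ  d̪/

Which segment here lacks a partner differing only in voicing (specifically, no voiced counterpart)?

/t/

Dental: /t̪/ ~ /d̪/
Retroflex: /ʈ/ ~ /ɖ/
Velar: /k/ ~ /ɡ/
Uvular: /q/ ~ /ɢ/
Alveolar: only /t/ (voiceless); no voiced partner.
So /t/ is the unpaired segment.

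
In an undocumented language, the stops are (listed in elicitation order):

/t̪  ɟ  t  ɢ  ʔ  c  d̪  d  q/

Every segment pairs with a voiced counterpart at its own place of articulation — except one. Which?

Dental: /t̪/ ~ /d̪/
Alveolar: /t/ ~ /d/
Palatal: /c/ ~ /ɟ/
Uvular: /q/ ~ /ɢ/
Glottal: only /ʔ/ (voiceless); no voiced partner.
So /ʔ/ is the unpaired segment.

/ʔ/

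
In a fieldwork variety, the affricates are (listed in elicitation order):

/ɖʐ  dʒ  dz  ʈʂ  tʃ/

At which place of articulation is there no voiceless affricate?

alveolar

Voiceless: /tʃ/ (postalveolar), /ʈʂ/ (retroflex).
Voiced: /dz/ (alveolar), /dʒ/ (postalveolar), /ɖʐ/ (retroflex).
Every place of articulation has a voiceless member except alveolar, where /ts/ would be expected.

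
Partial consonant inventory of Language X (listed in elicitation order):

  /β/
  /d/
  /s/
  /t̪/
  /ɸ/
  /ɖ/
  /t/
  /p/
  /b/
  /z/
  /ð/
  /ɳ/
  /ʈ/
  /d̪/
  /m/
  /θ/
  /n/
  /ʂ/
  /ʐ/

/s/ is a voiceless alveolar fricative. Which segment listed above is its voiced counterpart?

The voiced counterpart is a voiced alveolar fricative — in this inventory, /z/.

/z/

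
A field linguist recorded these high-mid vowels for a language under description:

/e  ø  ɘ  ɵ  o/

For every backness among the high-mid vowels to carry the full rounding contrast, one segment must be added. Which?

backness          unrounded  rounded 
front             e         ø       
central           ɘ         ɵ       
back              —         o       
The back row has no unrounded member, so the gap is the back unrounded vowel /ɤ/.

/ɤ/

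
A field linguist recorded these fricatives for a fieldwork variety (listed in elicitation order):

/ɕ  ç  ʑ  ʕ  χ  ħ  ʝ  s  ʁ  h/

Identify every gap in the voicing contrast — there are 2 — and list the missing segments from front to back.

alveolar: voiceless /s/, voiced —.
alveolo-palatal: voiceless /ɕ/, voiced /ʑ/.
palatal: voiceless /ç/, voiced /ʝ/.
uvular: voiceless /χ/, voiced /ʁ/.
pharyngeal: voiceless /ħ/, voiced /ʕ/.
glottal: voiceless /h/, voiced —.
Gaps, from front to back: alveolar lacks voiced (/z/); glottal lacks voiced (/ɦ/).

/z/, /ɦ/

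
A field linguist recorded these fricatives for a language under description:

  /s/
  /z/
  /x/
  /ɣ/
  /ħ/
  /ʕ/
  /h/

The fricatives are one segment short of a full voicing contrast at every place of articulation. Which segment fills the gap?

alveolar: voiceless /s/, voiced /z/.
velar: voiceless /x/, voiced /ɣ/.
pharyngeal: voiceless /ħ/, voiced /ʕ/.
glottal: voiceless /h/, voiced —.
The glottal row has no voiced member, so the gap is the voiced glottal fricative /ɦ/.

/ɦ/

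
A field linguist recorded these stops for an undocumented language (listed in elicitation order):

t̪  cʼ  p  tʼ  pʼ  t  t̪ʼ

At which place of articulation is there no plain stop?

palatal

place of articulation  plain     ejective
bilabial          p         pʼ      
dental            t̪        t̪ʼ     
alveolar          t         tʼ      
palatal           —         cʼ      
Every place of articulation has a plain member except palatal, where /c/ would be expected.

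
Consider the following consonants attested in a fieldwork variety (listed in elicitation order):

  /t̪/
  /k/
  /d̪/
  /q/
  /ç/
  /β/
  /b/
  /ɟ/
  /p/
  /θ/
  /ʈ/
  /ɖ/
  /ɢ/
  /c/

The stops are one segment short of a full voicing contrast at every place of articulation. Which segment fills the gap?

/ɡ/

place of articulation  voiceless  voiced  
bilabial          p         b       
dental            t̪        d̪      
retroflex         ʈ         ɖ       
palatal           c         ɟ       
velar             k         —       
uvular            q         ɢ       
The velar row has no voiced member, so the gap is the voiced velar stop /ɡ/.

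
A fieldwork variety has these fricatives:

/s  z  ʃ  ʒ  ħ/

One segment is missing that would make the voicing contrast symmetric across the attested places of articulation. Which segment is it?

Voiceless: /s/ (alveolar), /ʃ/ (postalveolar), /ħ/ (pharyngeal).
Voiced: /z/ (alveolar), /ʒ/ (postalveolar).
The pharyngeal row has no voiced member, so the gap is the voiced pharyngeal fricative /ʕ/.

/ʕ/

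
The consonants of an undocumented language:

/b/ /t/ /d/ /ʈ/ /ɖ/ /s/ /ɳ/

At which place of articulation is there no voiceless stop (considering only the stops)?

bilabial: voiceless —, voiced /b/.
alveolar: voiceless /t/, voiced /d/.
retroflex: voiceless /ʈ/, voiced /ɖ/.
Every place of articulation has a voiceless member except bilabial, where /p/ would be expected.

bilabial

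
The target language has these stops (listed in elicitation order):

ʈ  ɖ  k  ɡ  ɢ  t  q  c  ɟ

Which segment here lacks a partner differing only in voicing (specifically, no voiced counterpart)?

Retroflex: /ʈ/ ~ /ɖ/
Palatal: /c/ ~ /ɟ/
Velar: /k/ ~ /ɡ/
Uvular: /q/ ~ /ɢ/
Alveolar: only /t/ (voiceless); no voiced partner.
So /t/ is the unpaired segment.

/t/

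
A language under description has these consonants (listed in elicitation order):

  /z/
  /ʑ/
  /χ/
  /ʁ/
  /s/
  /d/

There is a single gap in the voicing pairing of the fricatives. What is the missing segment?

Voiceless: /s/ (alveolar), /χ/ (uvular).
Voiced: /z/ (alveolar), /ʑ/ (alveolo-palatal), /ʁ/ (uvular).
The alveolo-palatal row has no voiceless member, so the gap is the voiceless alveolo-palatal fricative /ɕ/.

/ɕ/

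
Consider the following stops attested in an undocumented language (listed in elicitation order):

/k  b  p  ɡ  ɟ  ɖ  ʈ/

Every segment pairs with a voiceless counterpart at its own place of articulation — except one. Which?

Bilabial: /p/ ~ /b/
Retroflex: /ʈ/ ~ /ɖ/
Velar: /k/ ~ /ɡ/
Palatal: only /ɟ/ (voiced); no voiceless partner.
So /ɟ/ is the unpaired segment.

/ɟ/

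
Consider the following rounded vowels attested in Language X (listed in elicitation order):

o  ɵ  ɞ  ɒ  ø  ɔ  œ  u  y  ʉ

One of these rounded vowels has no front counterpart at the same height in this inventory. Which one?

/ɒ/

High: /y/ ~ /ʉ/ ~ /u/
High-mid: /ø/ ~ /ɵ/ ~ /o/
Low-mid: /œ/ ~ /ɞ/ ~ /ɔ/
Low: only /ɒ/ (back); no front partner.
So /ɒ/ is the unpaired segment.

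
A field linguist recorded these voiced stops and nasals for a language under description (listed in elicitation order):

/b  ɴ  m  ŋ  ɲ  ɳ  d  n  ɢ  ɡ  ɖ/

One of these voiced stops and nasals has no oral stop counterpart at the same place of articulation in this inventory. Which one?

Bilabial: /b/ ~ /m/
Alveolar: /d/ ~ /n/
Retroflex: /ɖ/ ~ /ɳ/
Velar: /ɡ/ ~ /ŋ/
Uvular: /ɢ/ ~ /ɴ/
Palatal: only /ɲ/ (nasal); no oral stop partner.
So /ɲ/ is the unpaired segment.

/ɲ/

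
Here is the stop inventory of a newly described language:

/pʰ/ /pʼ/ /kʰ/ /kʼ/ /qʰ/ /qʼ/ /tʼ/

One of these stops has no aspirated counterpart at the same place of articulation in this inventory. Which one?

Bilabial: /pʰ/ ~ /pʼ/
Velar: /kʰ/ ~ /kʼ/
Uvular: /qʰ/ ~ /qʼ/
Alveolar: only /tʼ/ (ejective); no aspirated partner.
So /tʼ/ is the unpaired segment.

/tʼ/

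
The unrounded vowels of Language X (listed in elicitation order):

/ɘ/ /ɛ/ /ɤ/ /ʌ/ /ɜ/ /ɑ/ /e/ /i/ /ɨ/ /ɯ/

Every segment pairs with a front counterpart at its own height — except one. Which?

High: /i/ ~ /ɨ/ ~ /ɯ/
High-mid: /e/ ~ /ɘ/ ~ /ɤ/
Low-mid: /ɛ/ ~ /ɜ/ ~ /ʌ/
Low: only /ɑ/ (back); no front partner.
So /ɑ/ is the unpaired segment.

/ɑ/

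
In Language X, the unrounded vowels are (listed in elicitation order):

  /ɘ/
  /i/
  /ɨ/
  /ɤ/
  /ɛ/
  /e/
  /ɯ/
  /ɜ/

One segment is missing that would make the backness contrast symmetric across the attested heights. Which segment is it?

/ʌ/

high: front /i/, central /ɨ/, back /ɯ/.
high-mid: front /e/, central /ɘ/, back /ɤ/.
low-mid: front /ɛ/, central /ɜ/, back —.
The low-mid row has no back member, so the gap is the low-mid back unrounded vowel /ʌ/.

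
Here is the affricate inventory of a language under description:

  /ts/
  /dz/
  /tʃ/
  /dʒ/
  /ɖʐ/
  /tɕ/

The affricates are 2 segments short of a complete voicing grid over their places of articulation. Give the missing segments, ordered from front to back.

/ʈʂ/, /dʑ/

alveolar: voiceless /ts/, voiced /dz/.
postalveolar: voiceless /tʃ/, voiced /dʒ/.
retroflex: voiceless —, voiced /ɖʐ/.
alveolo-palatal: voiceless /tɕ/, voiced —.
Gaps, from front to back: retroflex lacks voiceless (/ʈʂ/); alveolo-palatal lacks voiced (/dʑ/).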